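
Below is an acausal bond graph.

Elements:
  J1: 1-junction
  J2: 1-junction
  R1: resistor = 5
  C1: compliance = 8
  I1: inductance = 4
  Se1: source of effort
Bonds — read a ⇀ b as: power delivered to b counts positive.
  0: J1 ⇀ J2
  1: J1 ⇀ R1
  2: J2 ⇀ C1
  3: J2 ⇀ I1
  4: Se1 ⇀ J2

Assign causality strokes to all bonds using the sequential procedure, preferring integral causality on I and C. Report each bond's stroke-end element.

β4 stroke at J2  (source Se1 imposes e)
β2 stroke at J2  (C1: C, integral causality)
β3 stroke at I1  (I1: I, integral causality)
β0 stroke at J2  (common-f at J2 fixed by 3)
β1 stroke at J1  (1-jn J1 has f-setter on 0)

#0 stroke at J2
#1 stroke at J1
#2 stroke at J2
#3 stroke at I1
#4 stroke at J2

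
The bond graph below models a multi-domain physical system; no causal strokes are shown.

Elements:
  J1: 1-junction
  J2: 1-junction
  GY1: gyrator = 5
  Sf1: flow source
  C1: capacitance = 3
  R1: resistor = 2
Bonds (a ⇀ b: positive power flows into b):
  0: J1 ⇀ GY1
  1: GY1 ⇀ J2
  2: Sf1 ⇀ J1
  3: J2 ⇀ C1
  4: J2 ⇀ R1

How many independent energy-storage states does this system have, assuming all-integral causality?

1  (C1 all integral)

bond 2 stroke→Sf1  (Sf1: flow source, stroke at near end)
bond 0 stroke→J1  (common-f at J1 fixed by 2)
bond 1 stroke→J2  (GY1 both-in/both-out from 0)
bond 3 stroke→J2  (prefer integral on C1)
bond 4 stroke→R1  (J2: last free bond brings flow in)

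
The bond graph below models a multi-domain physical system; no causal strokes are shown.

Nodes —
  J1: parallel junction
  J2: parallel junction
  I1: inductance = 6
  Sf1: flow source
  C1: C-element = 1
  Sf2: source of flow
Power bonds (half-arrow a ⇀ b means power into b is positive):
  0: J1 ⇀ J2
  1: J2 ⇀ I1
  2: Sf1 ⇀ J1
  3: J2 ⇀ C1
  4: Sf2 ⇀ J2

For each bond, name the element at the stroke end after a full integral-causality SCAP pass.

#0 stroke→J1
#1 stroke→I1
#2 stroke→Sf1
#3 stroke→J2
#4 stroke→Sf2

#2 stroke→Sf1  (Sf1 (Sf) sets flow on bond)
#4 stroke→Sf2  (Sf2: flow source, stroke at near end)
#0 stroke→J1  (only one effort-in slot at J1)
#1 stroke→I1  (prefer integral on I1)
#3 stroke→J2  (closing 0-jn rule on J2)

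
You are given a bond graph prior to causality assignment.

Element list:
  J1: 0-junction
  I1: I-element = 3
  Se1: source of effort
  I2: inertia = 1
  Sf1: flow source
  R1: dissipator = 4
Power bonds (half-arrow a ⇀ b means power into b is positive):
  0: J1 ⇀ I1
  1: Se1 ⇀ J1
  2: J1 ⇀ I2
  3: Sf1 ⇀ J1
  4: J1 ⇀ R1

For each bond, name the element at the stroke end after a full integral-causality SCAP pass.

b0 stroke→I1
b1 stroke→J1
b2 stroke→I2
b3 stroke→Sf1
b4 stroke→R1

bond 1 stroke at J1  (Se1: effort source, stroke at far end)
bond 3 stroke at Sf1  (Sf1 fixes flow; stroke at Sf1)
bond 0 stroke at I1  (common-e at J1 fixed by 1)
bond 2 stroke at I2  (0-jn J1 has e-setter on 1)
bond 4 stroke at R1  (common-e at J1 fixed by 1)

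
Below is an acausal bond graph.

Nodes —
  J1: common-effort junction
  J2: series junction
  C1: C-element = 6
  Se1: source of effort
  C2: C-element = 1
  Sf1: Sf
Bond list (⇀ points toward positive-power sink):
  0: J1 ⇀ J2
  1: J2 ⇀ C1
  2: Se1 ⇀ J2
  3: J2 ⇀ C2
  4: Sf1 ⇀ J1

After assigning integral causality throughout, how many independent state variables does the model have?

bond 2 stroke→J2  (source Se1 imposes e)
bond 4 stroke→Sf1  (Sf1: flow source, stroke at near end)
bond 0 stroke→J1  (only one effort-in slot at J1)
bond 1 stroke→J2  (J2: bond 0 brought flow, rest push out)
bond 3 stroke→J2  (J2: bond 0 brought flow, rest push out)

2  (C1, C2 all integral)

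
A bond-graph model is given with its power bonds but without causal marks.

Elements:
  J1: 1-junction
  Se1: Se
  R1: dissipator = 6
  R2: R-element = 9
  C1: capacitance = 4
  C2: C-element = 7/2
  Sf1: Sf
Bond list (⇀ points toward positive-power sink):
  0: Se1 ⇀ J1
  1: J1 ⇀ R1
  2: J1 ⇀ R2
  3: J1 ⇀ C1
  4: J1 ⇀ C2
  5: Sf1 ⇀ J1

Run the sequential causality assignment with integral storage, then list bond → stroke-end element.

bond 0 stroke→J1
bond 1 stroke→J1
bond 2 stroke→J1
bond 3 stroke→J1
bond 4 stroke→J1
bond 5 stroke→Sf1

b0 →J1  (Se1 (Se) sets effort on bond)
b5 →Sf1  (Sf1 (Sf) sets flow on bond)
b1 →J1  (common-f at J1 fixed by 5)
b2 →J1  (J1 flow already set via bond 5)
b3 →J1  (1-jn J1 has f-setter on 5)
b4 →J1  (common-f at J1 fixed by 5)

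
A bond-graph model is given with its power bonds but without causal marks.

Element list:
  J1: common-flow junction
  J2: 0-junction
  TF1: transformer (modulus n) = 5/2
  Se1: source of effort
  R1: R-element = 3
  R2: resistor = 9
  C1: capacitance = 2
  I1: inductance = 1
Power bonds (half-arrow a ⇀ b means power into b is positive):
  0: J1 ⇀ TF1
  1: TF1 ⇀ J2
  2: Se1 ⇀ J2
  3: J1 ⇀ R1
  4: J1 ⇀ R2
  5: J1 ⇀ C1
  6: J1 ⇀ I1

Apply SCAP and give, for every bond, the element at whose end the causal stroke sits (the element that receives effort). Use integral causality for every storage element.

β2 stroke at J2  (Se1 (Se) sets effort on bond)
β1 stroke at TF1  (J2: bond 2 brought effort, rest push out)
β0 stroke at J1  (TF1 one-in-one-out from 1)
β5 stroke at J1  (prefer integral on C1)
β6 stroke at I1  (prefer integral on I1)
β3 stroke at J1  (J1: bond 6 brought flow, rest push out)
β4 stroke at J1  (J1 flow already set via bond 6)

b0 stroke at J1
b1 stroke at TF1
b2 stroke at J2
b3 stroke at J1
b4 stroke at J1
b5 stroke at J1
b6 stroke at I1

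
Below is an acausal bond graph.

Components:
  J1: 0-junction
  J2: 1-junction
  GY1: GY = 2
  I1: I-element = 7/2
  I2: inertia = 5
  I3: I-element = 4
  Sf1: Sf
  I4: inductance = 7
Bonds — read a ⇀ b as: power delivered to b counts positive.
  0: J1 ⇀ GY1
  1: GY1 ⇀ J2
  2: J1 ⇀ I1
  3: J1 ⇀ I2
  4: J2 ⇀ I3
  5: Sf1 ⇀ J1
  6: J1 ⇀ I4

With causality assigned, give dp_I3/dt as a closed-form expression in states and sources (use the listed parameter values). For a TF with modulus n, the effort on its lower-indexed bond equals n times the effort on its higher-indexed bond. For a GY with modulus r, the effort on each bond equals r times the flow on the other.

dp_I3/dt = 2*F_Sf1 - 4*p_I1/7 - 2*p_I2/5 - 2*p_I4/7

#5 stroke at Sf1  (Sf1 fixes flow; stroke at Sf1)
#2 stroke at I1  (I1 integral (f out))
#3 stroke at I2  (I2: I, integral causality)
#4 stroke at I3  (I3: I, integral causality)
#1 stroke at J2  (J2 flow already set via bond 4)
#0 stroke at J1  (GY1: gyrator matches bond 1)
#6 stroke at I4  (J1 effort already set via bond 0)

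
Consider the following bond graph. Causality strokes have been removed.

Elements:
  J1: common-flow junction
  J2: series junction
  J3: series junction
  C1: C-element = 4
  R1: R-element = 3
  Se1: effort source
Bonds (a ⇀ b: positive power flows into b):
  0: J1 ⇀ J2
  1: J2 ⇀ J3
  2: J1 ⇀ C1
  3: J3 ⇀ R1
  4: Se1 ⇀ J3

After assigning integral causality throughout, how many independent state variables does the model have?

β4 →J3  (Se1 fixes effort; stroke away)
β2 →J1  (C1 outputs effort q/C1)
β0 →J2  (closing 1-jn rule on J1)
β1 →J3  (J2: last free bond brings flow in)
β3 →R1  (only one flow-in slot at J3)

1  (C1 all integral)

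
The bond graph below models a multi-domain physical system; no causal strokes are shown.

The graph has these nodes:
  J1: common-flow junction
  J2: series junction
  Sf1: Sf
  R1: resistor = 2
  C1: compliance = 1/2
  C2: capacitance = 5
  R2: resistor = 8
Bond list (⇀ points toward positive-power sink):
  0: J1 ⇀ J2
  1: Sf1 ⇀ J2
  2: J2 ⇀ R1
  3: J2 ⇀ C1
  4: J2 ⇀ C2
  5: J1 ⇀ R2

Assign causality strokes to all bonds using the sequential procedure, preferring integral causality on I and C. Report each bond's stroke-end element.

#1 stroke→Sf1  (Sf1 fixes flow; stroke at Sf1)
#0 stroke→J2  (J2 flow already set via bond 1)
#2 stroke→J2  (J2: bond 1 brought flow, rest push out)
#3 stroke→J2  (J2: bond 1 brought flow, rest push out)
#4 stroke→J2  (J2: bond 1 brought flow, rest push out)
#5 stroke→J1  (common-f at J1 fixed by 0)

β0 |J2
β1 |Sf1
β2 |J2
β3 |J2
β4 |J2
β5 |J1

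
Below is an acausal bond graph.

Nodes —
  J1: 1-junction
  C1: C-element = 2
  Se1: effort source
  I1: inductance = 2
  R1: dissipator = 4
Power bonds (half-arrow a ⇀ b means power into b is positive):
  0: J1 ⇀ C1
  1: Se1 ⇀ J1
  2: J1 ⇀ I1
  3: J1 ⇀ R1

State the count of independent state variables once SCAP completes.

β1 stroke→J1  (source Se1 imposes e)
β0 stroke→J1  (C1 outputs effort q/C1)
β2 stroke→I1  (I1 outputs flow p/I1)
β3 stroke→J1  (1-jn J1 has f-setter on 2)

2  (C1, I1 all integral)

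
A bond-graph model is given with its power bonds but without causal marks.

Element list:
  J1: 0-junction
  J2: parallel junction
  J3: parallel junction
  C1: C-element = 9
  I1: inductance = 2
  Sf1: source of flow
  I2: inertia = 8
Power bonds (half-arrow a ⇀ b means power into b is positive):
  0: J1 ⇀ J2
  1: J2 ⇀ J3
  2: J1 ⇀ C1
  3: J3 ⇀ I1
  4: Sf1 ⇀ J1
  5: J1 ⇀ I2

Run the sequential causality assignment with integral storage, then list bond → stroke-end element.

#4 stroke at Sf1  (Sf1 (Sf) sets flow on bond)
#2 stroke at J1  (C1 integral (e out))
#0 stroke at J2  (J1 effort already set via bond 2)
#5 stroke at I2  (0-jn J1 has e-setter on 2)
#1 stroke at J3  (0-jn J2 has e-setter on 0)
#3 stroke at I1  (common-e at J3 fixed by 1)

#0 stroke at J2
#1 stroke at J3
#2 stroke at J1
#3 stroke at I1
#4 stroke at Sf1
#5 stroke at I2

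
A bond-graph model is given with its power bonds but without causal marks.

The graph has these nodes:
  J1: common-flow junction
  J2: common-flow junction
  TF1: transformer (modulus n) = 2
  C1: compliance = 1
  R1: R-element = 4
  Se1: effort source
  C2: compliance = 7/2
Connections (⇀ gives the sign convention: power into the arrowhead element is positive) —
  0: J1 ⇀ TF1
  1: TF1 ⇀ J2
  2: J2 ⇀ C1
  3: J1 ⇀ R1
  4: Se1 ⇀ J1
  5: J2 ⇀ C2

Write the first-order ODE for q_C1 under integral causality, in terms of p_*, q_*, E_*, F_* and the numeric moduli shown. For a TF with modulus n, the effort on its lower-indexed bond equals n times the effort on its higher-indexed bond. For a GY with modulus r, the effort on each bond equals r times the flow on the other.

bond 4 stroke→J1  (Se1 fixes effort; stroke away)
bond 2 stroke→J2  (C1 integral (e out))
bond 5 stroke→J2  (C2 integral (e out))
bond 1 stroke→TF1  (J2: last free bond brings flow in)
bond 0 stroke→J1  (TF1 one-in-one-out from 1)
bond 3 stroke→R1  (J1: last free bond brings flow in)

dq_C1/dt = E_Se1/2 - q_C1 - 2*q_C2/7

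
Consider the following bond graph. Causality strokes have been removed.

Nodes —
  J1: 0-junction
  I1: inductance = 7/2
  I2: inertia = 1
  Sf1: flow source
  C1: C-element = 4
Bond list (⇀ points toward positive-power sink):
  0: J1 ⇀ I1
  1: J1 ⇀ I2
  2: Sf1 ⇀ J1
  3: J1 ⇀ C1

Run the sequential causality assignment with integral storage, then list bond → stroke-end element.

#0 stroke at I1
#1 stroke at I2
#2 stroke at Sf1
#3 stroke at J1

b2 stroke at Sf1  (Sf1 (Sf) sets flow on bond)
b0 stroke at I1  (I1 integral (f out))
b1 stroke at I2  (prefer integral on I2)
b3 stroke at J1  (J1: last free bond brings effort in)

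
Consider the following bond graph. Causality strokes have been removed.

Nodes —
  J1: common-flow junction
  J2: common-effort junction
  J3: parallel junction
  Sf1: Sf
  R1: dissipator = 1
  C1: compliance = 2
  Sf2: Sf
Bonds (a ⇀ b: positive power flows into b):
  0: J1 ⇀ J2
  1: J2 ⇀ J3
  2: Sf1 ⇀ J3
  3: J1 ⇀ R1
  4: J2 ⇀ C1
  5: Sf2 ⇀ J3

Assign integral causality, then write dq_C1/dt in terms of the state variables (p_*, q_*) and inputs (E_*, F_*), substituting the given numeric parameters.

β2 stroke→Sf1  (source Sf1 imposes f)
β5 stroke→Sf2  (Sf2: flow source, stroke at near end)
β1 stroke→J3  (J3: last free bond brings effort in)
β4 stroke→J2  (C1 outputs effort q/C1)
β0 stroke→J1  (common-e at J2 fixed by 4)
β3 stroke→R1  (only one flow-in slot at J1)

dq_C1/dt = F_Sf1 + F_Sf2 - q_C1/2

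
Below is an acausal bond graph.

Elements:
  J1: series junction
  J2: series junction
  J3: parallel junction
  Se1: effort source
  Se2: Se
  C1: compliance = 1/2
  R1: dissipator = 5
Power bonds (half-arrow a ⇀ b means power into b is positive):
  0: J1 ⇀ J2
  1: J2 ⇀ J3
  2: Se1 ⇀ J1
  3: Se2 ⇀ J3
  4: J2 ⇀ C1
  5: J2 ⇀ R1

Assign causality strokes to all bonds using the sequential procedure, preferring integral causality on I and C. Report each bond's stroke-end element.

β0 stroke at J2
β1 stroke at J2
β2 stroke at J1
β3 stroke at J3
β4 stroke at J2
β5 stroke at R1

#2 →J1  (Se1 (Se) sets effort on bond)
#3 →J3  (Se2: effort source, stroke at far end)
#0 →J2  (closing 1-jn rule on J1)
#1 →J2  (J3: bond 3 brought effort, rest push out)
#4 →J2  (C1: C, integral causality)
#5 →R1  (J2 needs exactly one f-in)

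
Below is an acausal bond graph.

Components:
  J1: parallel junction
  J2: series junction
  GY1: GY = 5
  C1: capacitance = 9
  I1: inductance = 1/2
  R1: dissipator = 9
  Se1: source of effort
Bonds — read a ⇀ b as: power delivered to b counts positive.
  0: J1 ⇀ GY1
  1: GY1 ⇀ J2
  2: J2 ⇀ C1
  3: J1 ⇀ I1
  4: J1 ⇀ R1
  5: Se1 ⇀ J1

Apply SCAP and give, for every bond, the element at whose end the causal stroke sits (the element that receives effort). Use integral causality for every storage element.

bond 0 →GY1
bond 1 →GY1
bond 2 →J2
bond 3 →I1
bond 4 →R1
bond 5 →J1

b5 stroke→J1  (Se1: effort source, stroke at far end)
b0 stroke→GY1  (J1 effort already set via bond 5)
b3 stroke→I1  (J1: bond 5 brought effort, rest push out)
b4 stroke→R1  (J1: bond 5 brought effort, rest push out)
b1 stroke→GY1  (through GY1, causality inverts; strokes same side of GY1)
b2 stroke→J2  (1-jn J2 has f-setter on 1)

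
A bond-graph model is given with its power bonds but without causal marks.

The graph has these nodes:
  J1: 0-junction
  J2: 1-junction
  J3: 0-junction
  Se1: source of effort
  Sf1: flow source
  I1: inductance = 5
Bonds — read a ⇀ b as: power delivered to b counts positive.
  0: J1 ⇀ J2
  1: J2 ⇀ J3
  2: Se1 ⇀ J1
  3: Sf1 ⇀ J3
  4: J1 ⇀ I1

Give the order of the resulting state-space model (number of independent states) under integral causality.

#2 →J1  (Se1 (Se) sets effort on bond)
#3 →Sf1  (source Sf1 imposes f)
#0 →J2  (0-jn J1 has e-setter on 2)
#4 →I1  (J1 effort already set via bond 2)
#1 →J3  (closing 1-jn rule on J2)

1  (I1 all integral)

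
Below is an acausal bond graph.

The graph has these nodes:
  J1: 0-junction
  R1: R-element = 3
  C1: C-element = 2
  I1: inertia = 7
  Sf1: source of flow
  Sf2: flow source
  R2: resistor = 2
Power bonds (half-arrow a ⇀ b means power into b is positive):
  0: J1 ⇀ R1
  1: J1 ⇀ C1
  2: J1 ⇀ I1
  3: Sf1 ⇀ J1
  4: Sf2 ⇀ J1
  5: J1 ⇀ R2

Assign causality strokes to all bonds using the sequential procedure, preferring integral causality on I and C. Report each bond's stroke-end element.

β0 →R1
β1 →J1
β2 →I1
β3 →Sf1
β4 →Sf2
β5 →R2

β3 stroke→Sf1  (source Sf1 imposes f)
β4 stroke→Sf2  (source Sf2 imposes f)
β1 stroke→J1  (C1: C, integral causality)
β0 stroke→R1  (0-jn J1 has e-setter on 1)
β2 stroke→I1  (J1: bond 1 brought effort, rest push out)
β5 stroke→R2  (J1: bond 1 brought effort, rest push out)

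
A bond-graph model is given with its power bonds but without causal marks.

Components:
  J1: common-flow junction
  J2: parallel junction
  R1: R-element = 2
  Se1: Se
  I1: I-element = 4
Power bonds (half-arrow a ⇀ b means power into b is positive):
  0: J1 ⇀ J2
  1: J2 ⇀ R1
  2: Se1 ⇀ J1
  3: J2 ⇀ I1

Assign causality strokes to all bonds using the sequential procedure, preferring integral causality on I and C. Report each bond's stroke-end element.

b2 stroke at J1  (Se1: effort source, stroke at far end)
b0 stroke at J2  (J1 needs exactly one f-in)
b1 stroke at R1  (J2 effort already set via bond 0)
b3 stroke at I1  (0-jn J2 has e-setter on 0)

b0 stroke at J2
b1 stroke at R1
b2 stroke at J1
b3 stroke at I1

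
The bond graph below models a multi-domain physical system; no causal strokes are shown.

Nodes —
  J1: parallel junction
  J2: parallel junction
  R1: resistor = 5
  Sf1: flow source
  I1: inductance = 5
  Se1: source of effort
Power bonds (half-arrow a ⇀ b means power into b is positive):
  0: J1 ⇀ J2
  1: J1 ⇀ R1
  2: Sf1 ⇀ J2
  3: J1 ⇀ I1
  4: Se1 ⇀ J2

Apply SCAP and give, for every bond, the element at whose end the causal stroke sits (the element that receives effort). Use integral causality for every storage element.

b2 stroke at Sf1  (Sf1 (Sf) sets flow on bond)
b4 stroke at J2  (Se1 fixes effort; stroke away)
b0 stroke at J1  (0-jn J2 has e-setter on 4)
b1 stroke at R1  (J1: bond 0 brought effort, rest push out)
b3 stroke at I1  (J1 effort already set via bond 0)

β0 →J1
β1 →R1
β2 →Sf1
β3 →I1
β4 →J2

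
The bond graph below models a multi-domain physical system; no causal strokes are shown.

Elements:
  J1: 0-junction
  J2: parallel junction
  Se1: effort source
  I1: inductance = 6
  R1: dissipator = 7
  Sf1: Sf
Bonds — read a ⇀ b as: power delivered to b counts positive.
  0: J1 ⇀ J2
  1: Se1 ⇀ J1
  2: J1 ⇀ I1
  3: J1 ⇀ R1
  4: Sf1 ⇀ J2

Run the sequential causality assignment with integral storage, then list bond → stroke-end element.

β0 stroke at J2
β1 stroke at J1
β2 stroke at I1
β3 stroke at R1
β4 stroke at Sf1

b1 →J1  (Se1 fixes effort; stroke away)
b4 →Sf1  (Sf1 (Sf) sets flow on bond)
b0 →J2  (0-jn J1 has e-setter on 1)
b2 →I1  (0-jn J1 has e-setter on 1)
b3 →R1  (common-e at J1 fixed by 1)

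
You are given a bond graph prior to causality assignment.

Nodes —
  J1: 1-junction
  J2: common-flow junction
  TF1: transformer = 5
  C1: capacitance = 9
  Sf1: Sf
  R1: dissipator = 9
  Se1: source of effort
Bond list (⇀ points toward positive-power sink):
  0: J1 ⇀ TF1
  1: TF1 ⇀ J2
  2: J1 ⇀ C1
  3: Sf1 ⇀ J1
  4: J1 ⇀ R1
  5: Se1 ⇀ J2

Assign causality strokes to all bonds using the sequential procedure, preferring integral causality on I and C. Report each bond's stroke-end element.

bond 3 stroke→Sf1  (Sf1 fixes flow; stroke at Sf1)
bond 5 stroke→J2  (Se1: effort source, stroke at far end)
bond 0 stroke→J1  (1-jn J1 has f-setter on 3)
bond 2 stroke→J1  (J1 flow already set via bond 3)
bond 4 stroke→J1  (common-f at J1 fixed by 3)
bond 1 stroke→TF1  (only one flow-in slot at J2)

β0 stroke→J1
β1 stroke→TF1
β2 stroke→J1
β3 stroke→Sf1
β4 stroke→J1
β5 stroke→J2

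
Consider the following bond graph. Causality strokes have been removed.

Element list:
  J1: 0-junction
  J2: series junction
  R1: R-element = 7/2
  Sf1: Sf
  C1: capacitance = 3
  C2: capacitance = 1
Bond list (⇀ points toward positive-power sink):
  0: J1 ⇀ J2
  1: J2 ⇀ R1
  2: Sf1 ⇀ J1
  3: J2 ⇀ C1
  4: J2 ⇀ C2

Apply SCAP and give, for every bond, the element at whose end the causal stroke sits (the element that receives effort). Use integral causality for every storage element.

#0 stroke→J1
#1 stroke→J2
#2 stroke→Sf1
#3 stroke→J2
#4 stroke→J2

#2 |Sf1  (source Sf1 imposes f)
#0 |J1  (closing 0-jn rule on J1)
#1 |J2  (common-f at J2 fixed by 0)
#3 |J2  (J2: bond 0 brought flow, rest push out)
#4 |J2  (1-jn J2 has f-setter on 0)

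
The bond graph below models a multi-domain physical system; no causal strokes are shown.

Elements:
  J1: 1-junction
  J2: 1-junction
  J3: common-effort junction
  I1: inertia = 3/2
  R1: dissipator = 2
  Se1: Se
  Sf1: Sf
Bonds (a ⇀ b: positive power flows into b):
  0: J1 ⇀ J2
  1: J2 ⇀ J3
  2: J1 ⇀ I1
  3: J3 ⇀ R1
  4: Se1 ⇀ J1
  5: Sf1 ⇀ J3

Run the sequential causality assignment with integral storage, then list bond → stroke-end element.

#0 stroke at J1
#1 stroke at J2
#2 stroke at I1
#3 stroke at J3
#4 stroke at J1
#5 stroke at Sf1

bond 4 stroke at J1  (Se1: effort source, stroke at far end)
bond 5 stroke at Sf1  (source Sf1 imposes f)
bond 2 stroke at I1  (prefer integral on I1)
bond 0 stroke at J1  (J1: bond 2 brought flow, rest push out)
bond 1 stroke at J2  (J2 flow already set via bond 0)
bond 3 stroke at J3  (only one effort-in slot at J3)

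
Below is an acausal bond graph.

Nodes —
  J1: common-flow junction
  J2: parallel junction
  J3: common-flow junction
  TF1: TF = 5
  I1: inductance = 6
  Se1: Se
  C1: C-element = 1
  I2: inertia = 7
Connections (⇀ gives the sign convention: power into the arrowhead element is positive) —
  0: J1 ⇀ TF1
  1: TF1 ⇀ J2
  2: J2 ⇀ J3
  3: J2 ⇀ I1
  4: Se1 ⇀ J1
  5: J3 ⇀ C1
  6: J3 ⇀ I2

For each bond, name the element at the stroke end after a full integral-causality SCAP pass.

b4 stroke→J1  (Se1: effort source, stroke at far end)
b0 stroke→TF1  (J1: last free bond brings flow in)
b1 stroke→J2  (TF1: transformer flips bond 0)
b2 stroke→J3  (J2 effort already set via bond 1)
b3 stroke→I1  (common-e at J2 fixed by 1)
b5 stroke→J3  (C1 integral (e out))
b6 stroke→I2  (only one flow-in slot at J3)

bond 0 |TF1
bond 1 |J2
bond 2 |J3
bond 3 |I1
bond 4 |J1
bond 5 |J3
bond 6 |I2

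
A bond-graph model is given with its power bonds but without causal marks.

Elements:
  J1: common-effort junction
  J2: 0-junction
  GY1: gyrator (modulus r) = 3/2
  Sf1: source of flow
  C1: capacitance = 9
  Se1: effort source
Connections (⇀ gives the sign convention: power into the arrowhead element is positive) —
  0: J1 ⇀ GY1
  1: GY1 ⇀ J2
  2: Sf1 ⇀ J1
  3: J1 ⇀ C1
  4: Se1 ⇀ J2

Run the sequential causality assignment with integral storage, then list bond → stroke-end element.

b2 →Sf1  (Sf1: flow source, stroke at near end)
b4 →J2  (Se1 (Se) sets effort on bond)
b1 →GY1  (J2 effort already set via bond 4)
b0 →GY1  (GY GY1: same side as bond 1)
b3 →J1  (J1 needs exactly one e-in)

bond 0 stroke at GY1
bond 1 stroke at GY1
bond 2 stroke at Sf1
bond 3 stroke at J1
bond 4 stroke at J2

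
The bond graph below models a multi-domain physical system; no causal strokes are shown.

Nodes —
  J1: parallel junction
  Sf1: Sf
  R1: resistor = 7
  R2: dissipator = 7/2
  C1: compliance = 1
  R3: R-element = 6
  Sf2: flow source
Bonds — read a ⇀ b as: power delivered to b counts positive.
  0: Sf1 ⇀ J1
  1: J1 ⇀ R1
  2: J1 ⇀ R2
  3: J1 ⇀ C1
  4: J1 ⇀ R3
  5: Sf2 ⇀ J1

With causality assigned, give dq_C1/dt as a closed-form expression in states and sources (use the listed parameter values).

bond 0 |Sf1  (source Sf1 imposes f)
bond 5 |Sf2  (Sf2: flow source, stroke at near end)
bond 3 |J1  (C1: C, integral causality)
bond 1 |R1  (common-e at J1 fixed by 3)
bond 2 |R2  (J1: bond 3 brought effort, rest push out)
bond 4 |R3  (0-jn J1 has e-setter on 3)

dq_C1/dt = F_Sf1 + F_Sf2 - 25*q_C1/42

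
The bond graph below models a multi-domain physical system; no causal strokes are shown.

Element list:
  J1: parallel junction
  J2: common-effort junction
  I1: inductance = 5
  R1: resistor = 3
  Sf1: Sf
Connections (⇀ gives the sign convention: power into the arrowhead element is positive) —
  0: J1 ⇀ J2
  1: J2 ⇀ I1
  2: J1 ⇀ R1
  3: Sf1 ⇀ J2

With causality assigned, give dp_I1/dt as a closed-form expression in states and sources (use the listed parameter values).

dp_I1/dt = 3*F_Sf1 - 3*p_I1/5

b3 stroke at Sf1  (source Sf1 imposes f)
b1 stroke at I1  (I1: I, integral causality)
b0 stroke at J2  (only one effort-in slot at J2)
b2 stroke at J1  (J1 needs exactly one e-in)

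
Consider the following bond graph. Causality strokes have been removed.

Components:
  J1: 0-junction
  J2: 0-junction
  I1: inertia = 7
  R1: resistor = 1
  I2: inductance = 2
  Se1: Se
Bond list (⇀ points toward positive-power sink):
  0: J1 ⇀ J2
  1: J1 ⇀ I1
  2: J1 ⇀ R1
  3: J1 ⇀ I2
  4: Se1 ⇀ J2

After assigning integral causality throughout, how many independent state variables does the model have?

2  (I1, I2 all integral)

b4 stroke at J2  (Se1: effort source, stroke at far end)
b0 stroke at J1  (0-jn J2 has e-setter on 4)
b1 stroke at I1  (0-jn J1 has e-setter on 0)
b2 stroke at R1  (common-e at J1 fixed by 0)
b3 stroke at I2  (0-jn J1 has e-setter on 0)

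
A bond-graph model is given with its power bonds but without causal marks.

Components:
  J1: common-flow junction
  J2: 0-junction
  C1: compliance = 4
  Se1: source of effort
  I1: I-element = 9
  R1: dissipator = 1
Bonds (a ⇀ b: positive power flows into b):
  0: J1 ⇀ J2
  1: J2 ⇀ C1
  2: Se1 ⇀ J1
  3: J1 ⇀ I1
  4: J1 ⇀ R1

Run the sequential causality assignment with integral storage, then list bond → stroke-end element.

b0 →J1
b1 →J2
b2 →J1
b3 →I1
b4 →J1

#2 →J1  (Se1 (Se) sets effort on bond)
#1 →J2  (C1 integral (e out))
#0 →J1  (0-jn J2 has e-setter on 1)
#3 →I1  (I1 integral (f out))
#4 →J1  (common-f at J1 fixed by 3)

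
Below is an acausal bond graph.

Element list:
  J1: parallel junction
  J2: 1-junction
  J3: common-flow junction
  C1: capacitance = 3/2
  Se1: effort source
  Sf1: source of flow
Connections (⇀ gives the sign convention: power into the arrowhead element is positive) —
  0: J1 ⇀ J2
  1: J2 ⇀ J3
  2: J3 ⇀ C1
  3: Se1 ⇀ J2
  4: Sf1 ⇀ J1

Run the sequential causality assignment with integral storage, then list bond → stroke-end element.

#0 stroke at J1
#1 stroke at J2
#2 stroke at J3
#3 stroke at J2
#4 stroke at Sf1

b3 |J2  (Se1 fixes effort; stroke away)
b4 |Sf1  (source Sf1 imposes f)
b0 |J1  (J1: last free bond brings effort in)
b1 |J2  (common-f at J2 fixed by 0)
b2 |J3  (1-jn J3 has f-setter on 1)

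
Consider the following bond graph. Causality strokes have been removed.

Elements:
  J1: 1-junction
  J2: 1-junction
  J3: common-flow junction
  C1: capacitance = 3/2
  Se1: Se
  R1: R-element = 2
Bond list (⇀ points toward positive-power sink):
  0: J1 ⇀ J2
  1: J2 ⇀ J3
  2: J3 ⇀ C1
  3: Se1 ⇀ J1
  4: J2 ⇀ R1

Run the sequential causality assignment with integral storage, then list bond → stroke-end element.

b3 stroke at J1  (Se1 (Se) sets effort on bond)
b0 stroke at J2  (J1 needs exactly one f-in)
b2 stroke at J3  (C1 outputs effort q/C1)
b1 stroke at J2  (J3 needs exactly one f-in)
b4 stroke at R1  (closing 1-jn rule on J2)

#0 →J2
#1 →J2
#2 →J3
#3 →J1
#4 →R1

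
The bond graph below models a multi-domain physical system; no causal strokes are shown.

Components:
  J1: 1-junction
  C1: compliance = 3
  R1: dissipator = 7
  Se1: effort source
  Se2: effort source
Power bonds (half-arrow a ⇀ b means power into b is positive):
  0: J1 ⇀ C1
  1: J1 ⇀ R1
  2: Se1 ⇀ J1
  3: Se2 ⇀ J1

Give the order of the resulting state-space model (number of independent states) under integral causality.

β2 stroke at J1  (Se1: effort source, stroke at far end)
β3 stroke at J1  (Se2: effort source, stroke at far end)
β0 stroke at J1  (C1 outputs effort q/C1)
β1 stroke at R1  (J1 needs exactly one f-in)

1  (C1 all integral)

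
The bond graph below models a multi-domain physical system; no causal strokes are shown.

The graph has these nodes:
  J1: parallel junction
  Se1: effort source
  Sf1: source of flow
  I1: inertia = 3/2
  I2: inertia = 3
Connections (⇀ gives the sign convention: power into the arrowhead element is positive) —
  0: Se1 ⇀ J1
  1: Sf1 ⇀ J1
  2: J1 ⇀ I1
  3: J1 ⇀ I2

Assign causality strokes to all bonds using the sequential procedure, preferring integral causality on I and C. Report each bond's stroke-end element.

b0 stroke at J1
b1 stroke at Sf1
b2 stroke at I1
b3 stroke at I2

β0 →J1  (Se1: effort source, stroke at far end)
β1 →Sf1  (Sf1 (Sf) sets flow on bond)
β2 →I1  (J1: bond 0 brought effort, rest push out)
β3 →I2  (J1 effort already set via bond 0)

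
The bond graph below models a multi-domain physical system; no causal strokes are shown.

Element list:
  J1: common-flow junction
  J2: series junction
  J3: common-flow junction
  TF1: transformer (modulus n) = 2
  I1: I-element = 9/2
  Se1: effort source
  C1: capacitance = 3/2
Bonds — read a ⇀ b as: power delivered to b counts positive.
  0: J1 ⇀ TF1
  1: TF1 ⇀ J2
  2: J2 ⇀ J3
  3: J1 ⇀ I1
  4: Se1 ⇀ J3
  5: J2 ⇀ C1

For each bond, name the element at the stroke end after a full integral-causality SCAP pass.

bond 4 |J3  (source Se1 imposes e)
bond 2 |J2  (only one flow-in slot at J3)
bond 3 |I1  (I1 integral (f out))
bond 0 |J1  (J1: bond 3 brought flow, rest push out)
bond 1 |TF1  (TF TF1: opposite of bond 0)
bond 5 |J2  (common-f at J2 fixed by 1)

bond 0 stroke→J1
bond 1 stroke→TF1
bond 2 stroke→J2
bond 3 stroke→I1
bond 4 stroke→J3
bond 5 stroke→J2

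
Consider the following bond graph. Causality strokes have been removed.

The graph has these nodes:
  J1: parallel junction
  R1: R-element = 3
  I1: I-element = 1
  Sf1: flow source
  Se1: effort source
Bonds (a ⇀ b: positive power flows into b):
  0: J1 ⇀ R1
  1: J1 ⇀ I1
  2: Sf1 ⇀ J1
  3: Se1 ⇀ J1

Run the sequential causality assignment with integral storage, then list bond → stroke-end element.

bond 0 stroke at R1
bond 1 stroke at I1
bond 2 stroke at Sf1
bond 3 stroke at J1

b2 |Sf1  (Sf1: flow source, stroke at near end)
b3 |J1  (Se1 (Se) sets effort on bond)
b0 |R1  (J1 effort already set via bond 3)
b1 |I1  (0-jn J1 has e-setter on 3)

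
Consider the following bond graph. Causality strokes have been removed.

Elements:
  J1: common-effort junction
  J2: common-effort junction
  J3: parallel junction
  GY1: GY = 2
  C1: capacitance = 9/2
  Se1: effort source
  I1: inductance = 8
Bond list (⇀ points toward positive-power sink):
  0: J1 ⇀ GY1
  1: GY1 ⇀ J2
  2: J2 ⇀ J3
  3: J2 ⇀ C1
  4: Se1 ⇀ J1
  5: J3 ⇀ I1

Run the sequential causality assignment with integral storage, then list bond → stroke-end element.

#4 stroke→J1  (Se1 (Se) sets effort on bond)
#0 stroke→GY1  (0-jn J1 has e-setter on 4)
#1 stroke→GY1  (GY1 both-in/both-out from 0)
#3 stroke→J2  (prefer integral on C1)
#2 stroke→J3  (J2 effort already set via bond 3)
#5 stroke→I1  (common-e at J3 fixed by 2)

β0 |GY1
β1 |GY1
β2 |J3
β3 |J2
β4 |J1
β5 |I1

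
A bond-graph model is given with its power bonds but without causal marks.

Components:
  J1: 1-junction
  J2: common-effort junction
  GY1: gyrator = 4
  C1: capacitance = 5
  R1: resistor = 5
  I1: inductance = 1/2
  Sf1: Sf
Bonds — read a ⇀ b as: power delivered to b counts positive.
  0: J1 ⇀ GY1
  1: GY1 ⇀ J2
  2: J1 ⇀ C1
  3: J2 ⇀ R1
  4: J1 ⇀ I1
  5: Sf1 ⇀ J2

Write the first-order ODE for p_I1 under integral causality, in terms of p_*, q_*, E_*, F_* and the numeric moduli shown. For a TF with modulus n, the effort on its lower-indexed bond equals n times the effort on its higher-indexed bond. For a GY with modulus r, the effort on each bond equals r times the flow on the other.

dp_I1/dt = 4*F_Sf1 - 32*p_I1/5 - q_C1/5

b5 →Sf1  (Sf1 (Sf) sets flow on bond)
b2 →J1  (C1: C, integral causality)
b4 →I1  (prefer integral on I1)
b0 →J1  (J1: bond 4 brought flow, rest push out)
b1 →J2  (GY GY1: same side as bond 0)
b3 →R1  (0-jn J2 has e-setter on 1)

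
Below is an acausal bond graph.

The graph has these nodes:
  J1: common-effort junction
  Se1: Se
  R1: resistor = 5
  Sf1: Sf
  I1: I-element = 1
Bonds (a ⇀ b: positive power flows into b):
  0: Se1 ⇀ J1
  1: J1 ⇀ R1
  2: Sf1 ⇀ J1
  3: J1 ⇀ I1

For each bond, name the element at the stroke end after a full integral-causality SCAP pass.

b0 stroke at J1  (Se1 (Se) sets effort on bond)
b2 stroke at Sf1  (Sf1 (Sf) sets flow on bond)
b1 stroke at R1  (J1: bond 0 brought effort, rest push out)
b3 stroke at I1  (J1: bond 0 brought effort, rest push out)

bond 0 →J1
bond 1 →R1
bond 2 →Sf1
bond 3 →I1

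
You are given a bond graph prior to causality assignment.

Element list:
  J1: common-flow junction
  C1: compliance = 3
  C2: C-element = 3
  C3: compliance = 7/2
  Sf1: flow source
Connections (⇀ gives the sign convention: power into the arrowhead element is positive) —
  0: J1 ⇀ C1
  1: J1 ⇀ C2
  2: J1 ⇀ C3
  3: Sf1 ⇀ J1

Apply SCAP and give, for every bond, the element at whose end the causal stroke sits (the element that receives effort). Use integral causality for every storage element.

#3 stroke→Sf1  (Sf1 (Sf) sets flow on bond)
#0 stroke→J1  (J1 flow already set via bond 3)
#1 stroke→J1  (1-jn J1 has f-setter on 3)
#2 stroke→J1  (common-f at J1 fixed by 3)

b0 stroke at J1
b1 stroke at J1
b2 stroke at J1
b3 stroke at Sf1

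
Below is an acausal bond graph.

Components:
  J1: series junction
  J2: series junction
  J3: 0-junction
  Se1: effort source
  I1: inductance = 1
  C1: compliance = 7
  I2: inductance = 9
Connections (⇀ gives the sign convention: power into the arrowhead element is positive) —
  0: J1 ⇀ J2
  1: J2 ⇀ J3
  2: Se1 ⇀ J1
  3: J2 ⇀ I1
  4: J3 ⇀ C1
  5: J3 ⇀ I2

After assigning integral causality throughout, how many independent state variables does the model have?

#2 stroke→J1  (Se1: effort source, stroke at far end)
#0 stroke→J2  (J1: last free bond brings flow in)
#3 stroke→I1  (I1 outputs flow p/I1)
#1 stroke→J2  (1-jn J2 has f-setter on 3)
#4 stroke→J3  (C1: C, integral causality)
#5 stroke→I2  (J3 effort already set via bond 4)

3  (C1, I1, I2 all integral)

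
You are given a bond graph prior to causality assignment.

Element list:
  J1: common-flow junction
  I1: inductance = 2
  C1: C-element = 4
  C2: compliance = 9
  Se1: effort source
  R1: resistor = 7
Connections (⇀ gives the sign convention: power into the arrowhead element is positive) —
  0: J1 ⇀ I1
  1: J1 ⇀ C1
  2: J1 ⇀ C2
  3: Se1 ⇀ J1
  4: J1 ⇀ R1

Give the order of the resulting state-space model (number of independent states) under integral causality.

bond 3 →J1  (Se1 (Se) sets effort on bond)
bond 0 →I1  (I1 outputs flow p/I1)
bond 1 →J1  (common-f at J1 fixed by 0)
bond 2 →J1  (J1: bond 0 brought flow, rest push out)
bond 4 →J1  (1-jn J1 has f-setter on 0)

3  (C1, C2, I1 all integral)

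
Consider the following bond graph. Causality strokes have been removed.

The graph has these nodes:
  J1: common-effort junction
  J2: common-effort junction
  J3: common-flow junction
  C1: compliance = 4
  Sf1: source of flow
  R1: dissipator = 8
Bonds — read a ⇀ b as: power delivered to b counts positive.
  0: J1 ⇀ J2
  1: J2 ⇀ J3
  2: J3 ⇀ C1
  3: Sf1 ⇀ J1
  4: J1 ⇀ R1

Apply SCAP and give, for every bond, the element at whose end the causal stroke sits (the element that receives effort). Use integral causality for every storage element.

#3 stroke at Sf1  (Sf1 fixes flow; stroke at Sf1)
#2 stroke at J3  (C1 integral (e out))
#1 stroke at J2  (J3: last free bond brings flow in)
#0 stroke at J1  (common-e at J2 fixed by 1)
#4 stroke at R1  (J1 effort already set via bond 0)

β0 stroke at J1
β1 stroke at J2
β2 stroke at J3
β3 stroke at Sf1
β4 stroke at R1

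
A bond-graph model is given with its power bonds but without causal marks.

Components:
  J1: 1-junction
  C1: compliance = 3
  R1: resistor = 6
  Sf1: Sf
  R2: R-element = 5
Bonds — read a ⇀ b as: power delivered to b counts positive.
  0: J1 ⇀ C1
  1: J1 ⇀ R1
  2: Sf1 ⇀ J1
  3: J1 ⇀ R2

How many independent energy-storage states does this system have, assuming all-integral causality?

1  (C1 all integral)

b2 →Sf1  (Sf1 fixes flow; stroke at Sf1)
b0 →J1  (J1: bond 2 brought flow, rest push out)
b1 →J1  (J1: bond 2 brought flow, rest push out)
b3 →J1  (1-jn J1 has f-setter on 2)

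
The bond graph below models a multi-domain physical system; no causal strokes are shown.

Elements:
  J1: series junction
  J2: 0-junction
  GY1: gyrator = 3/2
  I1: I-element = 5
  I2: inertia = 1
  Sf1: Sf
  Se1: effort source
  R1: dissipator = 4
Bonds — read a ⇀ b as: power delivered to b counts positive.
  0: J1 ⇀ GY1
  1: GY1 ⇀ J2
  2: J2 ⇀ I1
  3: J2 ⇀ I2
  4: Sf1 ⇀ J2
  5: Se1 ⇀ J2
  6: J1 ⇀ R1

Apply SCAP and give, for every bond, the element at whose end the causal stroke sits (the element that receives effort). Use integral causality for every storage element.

#4 |Sf1  (Sf1: flow source, stroke at near end)
#5 |J2  (source Se1 imposes e)
#1 |GY1  (J2 effort already set via bond 5)
#2 |I1  (0-jn J2 has e-setter on 5)
#3 |I2  (0-jn J2 has e-setter on 5)
#0 |GY1  (through GY1, causality inverts; strokes same side of GY1)
#6 |J1  (J1 flow already set via bond 0)

#0 stroke at GY1
#1 stroke at GY1
#2 stroke at I1
#3 stroke at I2
#4 stroke at Sf1
#5 stroke at J2
#6 stroke at J1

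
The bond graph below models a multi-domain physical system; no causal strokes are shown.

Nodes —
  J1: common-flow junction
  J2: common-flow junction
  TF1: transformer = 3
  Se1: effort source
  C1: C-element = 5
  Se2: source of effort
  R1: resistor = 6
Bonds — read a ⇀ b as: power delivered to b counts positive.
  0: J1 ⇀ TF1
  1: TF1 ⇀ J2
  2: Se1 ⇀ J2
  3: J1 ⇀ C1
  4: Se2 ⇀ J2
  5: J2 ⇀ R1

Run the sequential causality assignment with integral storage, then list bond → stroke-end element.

#0 stroke at TF1
#1 stroke at J2
#2 stroke at J2
#3 stroke at J1
#4 stroke at J2
#5 stroke at R1

#2 |J2  (Se1 (Se) sets effort on bond)
#4 |J2  (Se2: effort source, stroke at far end)
#3 |J1  (C1 outputs effort q/C1)
#0 |TF1  (only one flow-in slot at J1)
#1 |J2  (TF1: transformer flips bond 0)
#5 |R1  (closing 1-jn rule on J2)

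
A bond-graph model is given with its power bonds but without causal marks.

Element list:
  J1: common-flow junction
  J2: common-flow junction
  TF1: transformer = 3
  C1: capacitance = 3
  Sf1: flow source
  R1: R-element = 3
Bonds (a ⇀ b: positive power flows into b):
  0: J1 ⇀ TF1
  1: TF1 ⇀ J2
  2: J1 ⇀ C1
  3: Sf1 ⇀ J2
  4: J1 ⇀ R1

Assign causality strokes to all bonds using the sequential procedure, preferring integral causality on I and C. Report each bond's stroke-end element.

β3 stroke→Sf1  (Sf1: flow source, stroke at near end)
β1 stroke→J2  (J2: bond 3 brought flow, rest push out)
β0 stroke→TF1  (TF1: transformer flips bond 1)
β2 stroke→J1  (J1: bond 0 brought flow, rest push out)
β4 stroke→J1  (J1: bond 0 brought flow, rest push out)

bond 0 stroke→TF1
bond 1 stroke→J2
bond 2 stroke→J1
bond 3 stroke→Sf1
bond 4 stroke→J1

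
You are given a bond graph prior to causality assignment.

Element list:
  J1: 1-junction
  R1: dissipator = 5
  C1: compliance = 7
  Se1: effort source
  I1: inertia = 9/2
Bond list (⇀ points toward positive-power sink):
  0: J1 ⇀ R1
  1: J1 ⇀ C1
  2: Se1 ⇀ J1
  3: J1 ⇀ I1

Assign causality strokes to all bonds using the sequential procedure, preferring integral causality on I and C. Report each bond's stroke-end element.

b2 →J1  (source Se1 imposes e)
b1 →J1  (C1 integral (e out))
b3 →I1  (I1 outputs flow p/I1)
b0 →J1  (common-f at J1 fixed by 3)

b0 stroke→J1
b1 stroke→J1
b2 stroke→J1
b3 stroke→I1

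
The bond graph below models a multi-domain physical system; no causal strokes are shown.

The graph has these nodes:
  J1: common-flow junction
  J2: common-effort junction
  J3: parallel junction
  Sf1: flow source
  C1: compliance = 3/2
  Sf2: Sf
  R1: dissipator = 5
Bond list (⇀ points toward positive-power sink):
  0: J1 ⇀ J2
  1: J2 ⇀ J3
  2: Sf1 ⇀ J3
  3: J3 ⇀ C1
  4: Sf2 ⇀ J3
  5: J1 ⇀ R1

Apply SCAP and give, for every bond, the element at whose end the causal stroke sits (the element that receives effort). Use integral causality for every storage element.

bond 0 stroke at J1
bond 1 stroke at J2
bond 2 stroke at Sf1
bond 3 stroke at J3
bond 4 stroke at Sf2
bond 5 stroke at R1

#2 |Sf1  (source Sf1 imposes f)
#4 |Sf2  (source Sf2 imposes f)
#3 |J3  (C1 outputs effort q/C1)
#1 |J2  (common-e at J3 fixed by 3)
#0 |J1  (J2 effort already set via bond 1)
#5 |R1  (J1: last free bond brings flow in)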